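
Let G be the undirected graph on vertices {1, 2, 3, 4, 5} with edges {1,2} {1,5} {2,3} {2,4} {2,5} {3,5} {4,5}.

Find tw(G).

2

A width-2 tree decomposition is:
Bags: B1 = {2, 4, 5}  B2 = {1, 2, 5}  B3 = {2, 3, 5}
Tree: B1–B2, B2–B3
The largest bag has 3 vertices, giving width 2; this decomposition certifies tw(G) ≤ 2. For the lower bound, the 3 vertices {1, 2, 5} are pairwise adjacent, and any tree decomposition puts a clique entirely inside one bag — forcing width ≥ 2. The upper and lower bounds meet at 2, so that is the treewidth.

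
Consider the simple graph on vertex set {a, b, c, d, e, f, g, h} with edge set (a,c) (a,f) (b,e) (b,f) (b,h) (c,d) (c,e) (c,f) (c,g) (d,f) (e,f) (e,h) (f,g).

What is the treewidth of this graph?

A width-2 tree decomposition is:
Bags: B1 = {b, e, f}  B2 = {c, e, f}  B3 = {b, e, h}  B4 = {c, d, f}  B5 = {a, c, f}  B6 = {c, f, g}
Tree: B1–B2, B1–B3, B2–B4, B4–B5, B4–B6
The largest bag has 3 vertices, giving width 2; this decomposition certifies tw(G) ≤ 2. Conversely, {b, e, h} is a clique of size 3, and the vertices of any clique must share a bag in every tree decomposition; so some bag has ≥ 3 vertices and tw(G) ≥ 2. Hence tw(G) = 2 exactly.

2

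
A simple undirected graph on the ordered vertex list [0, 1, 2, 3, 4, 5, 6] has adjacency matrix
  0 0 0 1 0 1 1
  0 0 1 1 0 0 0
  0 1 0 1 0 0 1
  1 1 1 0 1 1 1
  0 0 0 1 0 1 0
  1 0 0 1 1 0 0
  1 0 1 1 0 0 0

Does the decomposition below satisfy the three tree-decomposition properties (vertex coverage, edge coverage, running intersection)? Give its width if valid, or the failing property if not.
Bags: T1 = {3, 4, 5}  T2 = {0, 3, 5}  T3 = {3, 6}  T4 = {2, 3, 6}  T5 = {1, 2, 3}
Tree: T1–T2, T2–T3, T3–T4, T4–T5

No — edge (0,6) lies in no bag.

A tree decomposition must satisfy three properties: every vertex lies in some bag; for every edge, both endpoints lie together in some bag; and for every vertex, the bags containing it form a connected subtree. Here edge (0,6) lies in no bag, so the decomposition is invalid.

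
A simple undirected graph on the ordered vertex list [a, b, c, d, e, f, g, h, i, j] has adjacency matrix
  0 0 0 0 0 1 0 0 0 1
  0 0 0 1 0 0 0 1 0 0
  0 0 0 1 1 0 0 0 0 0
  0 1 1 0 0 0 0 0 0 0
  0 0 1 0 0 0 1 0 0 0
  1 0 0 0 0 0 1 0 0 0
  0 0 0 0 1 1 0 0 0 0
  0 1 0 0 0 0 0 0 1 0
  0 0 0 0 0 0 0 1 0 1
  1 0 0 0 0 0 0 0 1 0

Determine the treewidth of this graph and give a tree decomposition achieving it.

Each bag holds 3 vertices, so the decomposition has width 2, which upper-bounds the treewidth. Since a–f–g–e–c–d–b–h–i–j–a is a cycle in G, G is not acyclic. Forests are exactly the graphs of treewidth ≤ 1, so tw(G) ≥ 2. Hence tw(G) = 2 exactly.

Treewidth 2.
Bags: B1 = {a, f, g}  B2 = {a, e, g}  B3 = {a, c, e}  B4 = {a, c, d}  B5 = {a, b, d}  B6 = {a, b, h}  B7 = {a, h, i}  B8 = {a, i, j}
Tree: B1–B2, B2–B3, B3–B4, B4–B5, B5–B6, B6–B7, B7–B8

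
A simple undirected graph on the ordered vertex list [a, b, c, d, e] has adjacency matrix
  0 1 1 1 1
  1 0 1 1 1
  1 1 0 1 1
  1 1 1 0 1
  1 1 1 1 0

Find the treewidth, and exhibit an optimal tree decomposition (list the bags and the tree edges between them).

With just one bag of size 5, the width is 5 − 1 = 4, so tw(G) ≤ 4. For the lower bound, the 5 vertices {a, b, c, d, e} are pairwise adjacent, and any tree decomposition puts a clique entirely inside one bag — forcing width ≥ 4. Therefore the treewidth is 4.

Treewidth 4.
One optimal decomposition is:
Bags: B1 = {a, b, c, d, e}
Tree: (single bag)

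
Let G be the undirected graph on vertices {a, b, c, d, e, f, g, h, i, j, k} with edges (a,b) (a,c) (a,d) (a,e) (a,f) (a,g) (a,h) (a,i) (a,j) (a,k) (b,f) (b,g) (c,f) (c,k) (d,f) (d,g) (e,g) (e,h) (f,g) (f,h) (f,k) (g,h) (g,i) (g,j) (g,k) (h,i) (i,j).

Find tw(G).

3

A width-3 tree decomposition is:
Bags: B1 = {a, f, g, h}  B2 = {a, g, h, i}  B3 = {a, f, g, k}  B4 = {a, e, g, h}  B5 = {a, b, f, g}  B6 = {a, g, i, j}  B7 = {a, d, f, g}  B8 = {a, c, f, k}
Tree: B1–B2, B1–B3, B2–B4, B3–B5, B2–B6, B1–B7, B3–B8
The largest bag has 4 vertices, giving width 3; this decomposition certifies tw(G) ≤ 3. On the other hand G contains the 4-clique {a, g, i, j}. A clique must lie in a single bag of any decomposition, so no decomposition can have width below 3. Combining the bounds, tw(G) = 3.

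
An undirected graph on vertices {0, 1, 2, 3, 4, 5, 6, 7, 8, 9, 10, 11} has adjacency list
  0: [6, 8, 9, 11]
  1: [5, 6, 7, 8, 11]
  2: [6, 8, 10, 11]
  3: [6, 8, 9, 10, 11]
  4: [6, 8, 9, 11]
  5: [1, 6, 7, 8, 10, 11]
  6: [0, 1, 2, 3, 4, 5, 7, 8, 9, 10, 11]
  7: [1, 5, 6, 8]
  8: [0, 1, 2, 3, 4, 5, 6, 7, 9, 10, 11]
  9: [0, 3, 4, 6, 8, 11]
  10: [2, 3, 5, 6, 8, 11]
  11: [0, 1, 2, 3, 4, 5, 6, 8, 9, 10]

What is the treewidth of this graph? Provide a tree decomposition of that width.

Treewidth 4.
Bags: B1 = {0, 6, 8, 9, 11}  B2 = {3, 6, 8, 9, 11}  B3 = {3, 6, 8, 10, 11}  B4 = {5, 6, 8, 10, 11}  B5 = {1, 5, 6, 8, 11}  B6 = {1, 5, 6, 7, 8}  B7 = {2, 6, 8, 10, 11}  B8 = {4, 6, 8, 9, 11}
Tree: B1–B2, B2–B3, B3–B4, B4–B5, B5–B6, B4–B7, B2–B8

Every bag has size at most 5, so the width is 5 − 1 = 4 and tw(G) ≤ 4. Conversely, {1, 5, 6, 8, 11} is a clique of size 5, and the vertices of any clique must share a bag in every tree decomposition; so some bag has ≥ 5 vertices and tw(G) ≥ 4. Hence tw(G) = 4 exactly.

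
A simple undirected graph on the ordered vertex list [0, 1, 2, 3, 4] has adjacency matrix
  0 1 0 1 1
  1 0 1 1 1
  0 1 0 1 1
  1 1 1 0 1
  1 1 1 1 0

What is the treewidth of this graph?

3

A width-3 tree decomposition is:
Bags: B1 = {1, 2, 3, 4}  B2 = {0, 1, 3, 4}
Tree: B1–B2
Every bag has size at most 4, so the width is 4 − 1 = 3 and tw(G) ≤ 3. On the other hand G contains the 4-clique {0, 1, 3, 4}. A clique must lie in a single bag of any decomposition, so no decomposition can have width below 3. Combining the bounds, tw(G) = 3.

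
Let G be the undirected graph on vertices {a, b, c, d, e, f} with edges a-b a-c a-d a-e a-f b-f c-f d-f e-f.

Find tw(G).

A width-2 tree decomposition is:
Bags: B1 = {a, e, f}  B2 = {a, c, f}  B3 = {a, b, f}  B4 = {a, d, f}
Tree: B1–B2, B2–B3, B3–B4
Every bag has size at most 3, so the width is 3 − 1 = 2 and tw(G) ≤ 2. On the other hand G contains the 3-clique {a, d, f}. A clique must lie in a single bag of any decomposition, so no decomposition can have width below 2. Therefore the treewidth is 2.

2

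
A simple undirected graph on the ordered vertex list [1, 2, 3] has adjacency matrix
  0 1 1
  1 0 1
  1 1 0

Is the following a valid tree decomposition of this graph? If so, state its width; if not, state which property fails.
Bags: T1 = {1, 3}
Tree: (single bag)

A tree decomposition must satisfy three properties: every vertex lies in some bag; for every edge, both endpoints lie together in some bag; and for every vertex, the bags containing it form a connected subtree. Here vertex 2 appears in no bag, so the decomposition is invalid.

No — vertex 2 appears in no bag.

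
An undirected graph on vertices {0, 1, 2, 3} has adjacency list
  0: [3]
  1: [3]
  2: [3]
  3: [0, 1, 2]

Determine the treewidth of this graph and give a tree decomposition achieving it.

Treewidth 1.
One such decomposition:
Bags: B1 = {1, 3}  B2 = {0, 3}  B3 = {2, 3}
Tree: B1–B2, B1–B3

Every bag has size at most 2, so the width is 2 − 1 = 1 and tw(G) ≤ 1. Since G has at least one edge (e.g. 3–1), it is not an edgeless graph, so tw(G) ≥ 1. Hence tw(G) = 1 exactly.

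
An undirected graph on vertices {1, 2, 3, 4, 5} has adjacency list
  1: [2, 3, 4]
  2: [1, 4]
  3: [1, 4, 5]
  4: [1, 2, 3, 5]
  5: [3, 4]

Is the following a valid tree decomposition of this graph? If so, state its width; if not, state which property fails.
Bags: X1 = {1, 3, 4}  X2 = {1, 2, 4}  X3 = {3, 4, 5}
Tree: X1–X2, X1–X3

Checking the three conditions: (i) the bags cover all of {1, 2, 3, 4, 5}; (ii) for each edge, some bag contains both endpoints; (iii) the bags containing any fixed vertex form a subtree. All hold, so the decomposition is valid with width 3 − 1 = 2.

Yes; width 2.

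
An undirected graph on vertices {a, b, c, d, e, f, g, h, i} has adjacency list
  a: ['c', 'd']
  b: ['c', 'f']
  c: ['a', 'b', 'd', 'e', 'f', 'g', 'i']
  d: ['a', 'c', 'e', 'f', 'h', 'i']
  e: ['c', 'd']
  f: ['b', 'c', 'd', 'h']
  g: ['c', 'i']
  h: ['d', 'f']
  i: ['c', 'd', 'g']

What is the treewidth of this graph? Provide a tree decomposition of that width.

Treewidth 2.
Bags: B1 = {c, d, f}  B2 = {c, d, e}  B3 = {b, c, f}  B4 = {c, d, i}  B5 = {d, f, h}  B6 = {c, g, i}  B7 = {a, c, d}
Tree: B1–B2, B1–B3, B1–B4, B1–B5, B4–B6, B1–B7

Each bag holds 3 vertices, so the decomposition has width 2, which upper-bounds the treewidth. Conversely, {d, f, h} is a clique of size 3, and the vertices of any clique must share a bag in every tree decomposition; so some bag has ≥ 3 vertices and tw(G) ≥ 2. Therefore the treewidth is 2.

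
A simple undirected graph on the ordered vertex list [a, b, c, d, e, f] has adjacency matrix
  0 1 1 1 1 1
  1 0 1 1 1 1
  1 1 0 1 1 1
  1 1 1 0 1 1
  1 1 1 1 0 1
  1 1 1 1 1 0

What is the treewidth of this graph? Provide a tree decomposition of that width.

A single bag containing all 6 vertices is trivially a valid decomposition of width 5. For the lower bound, the 6 vertices {a, b, c, d, e, f} are pairwise adjacent, and any tree decomposition puts a clique entirely inside one bag — forcing width ≥ 5. The upper and lower bounds meet at 5, so that is the treewidth.

Treewidth 5.
Bags: B1 = {a, b, c, d, e, f}
Tree: (single bag)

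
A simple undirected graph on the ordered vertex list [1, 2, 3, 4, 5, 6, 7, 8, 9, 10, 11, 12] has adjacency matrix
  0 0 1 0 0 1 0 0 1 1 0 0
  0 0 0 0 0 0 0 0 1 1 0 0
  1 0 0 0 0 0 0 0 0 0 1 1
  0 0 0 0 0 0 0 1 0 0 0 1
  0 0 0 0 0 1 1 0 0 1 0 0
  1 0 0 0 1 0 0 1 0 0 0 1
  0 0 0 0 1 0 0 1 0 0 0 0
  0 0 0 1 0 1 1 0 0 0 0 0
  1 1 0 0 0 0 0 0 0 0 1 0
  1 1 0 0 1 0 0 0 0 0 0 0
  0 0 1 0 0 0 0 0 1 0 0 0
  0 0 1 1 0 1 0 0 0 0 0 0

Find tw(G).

A width-3 tree decomposition is:
Bags: B1 = {2, 3, 9, 11}  B2 = {1, 2, 3, 9}  B3 = {1, 2, 3, 10}  B4 = {1, 3, 10, 12}  B5 = {1, 6, 10, 12}  B6 = {5, 6, 10, 12}  B7 = {4, 5, 6, 12}  B8 = {4, 5, 6, 8}  B9 = {4, 5, 7, 8}
Tree: B1–B2, B2–B3, B3–B4, B4–B5, B5–B6, B6–B7, B7–B8, B8–B9
Each bag holds 4 vertices, so the decomposition has width 3, which upper-bounds the treewidth. For the lower bound: the 4 vertex sets {2,9,11}, {3}, {1}, {5,6,10,12} are disjoint, each induces a connected subgraph, and every pair is joined by at least one edge of G. Contracting each set to a single vertex therefore yields K_{4} as a minor, and since treewidth is minor-monotone, tw(G) ≥ tw(K_{4}) = 3. Combining the bounds, tw(G) = 3.

3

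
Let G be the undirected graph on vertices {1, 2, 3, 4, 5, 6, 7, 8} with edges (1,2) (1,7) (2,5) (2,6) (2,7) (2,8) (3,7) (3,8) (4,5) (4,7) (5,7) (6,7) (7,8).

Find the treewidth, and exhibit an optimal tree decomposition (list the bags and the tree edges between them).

Treewidth 2.
Bags: B1 = {2, 7, 8}  B2 = {2, 5, 7}  B3 = {2, 6, 7}  B4 = {1, 2, 7}  B5 = {3, 7, 8}  B6 = {4, 5, 7}
Tree: B1–B2, B1–B3, B1–B4, B1–B5, B2–B6

Each bag holds 3 vertices, so the decomposition has width 2, which upper-bounds the treewidth. For the lower bound, the 3 vertices {2, 7, 8} are pairwise adjacent, and any tree decomposition puts a clique entirely inside one bag — forcing width ≥ 2. The upper and lower bounds meet at 2, so that is the treewidth.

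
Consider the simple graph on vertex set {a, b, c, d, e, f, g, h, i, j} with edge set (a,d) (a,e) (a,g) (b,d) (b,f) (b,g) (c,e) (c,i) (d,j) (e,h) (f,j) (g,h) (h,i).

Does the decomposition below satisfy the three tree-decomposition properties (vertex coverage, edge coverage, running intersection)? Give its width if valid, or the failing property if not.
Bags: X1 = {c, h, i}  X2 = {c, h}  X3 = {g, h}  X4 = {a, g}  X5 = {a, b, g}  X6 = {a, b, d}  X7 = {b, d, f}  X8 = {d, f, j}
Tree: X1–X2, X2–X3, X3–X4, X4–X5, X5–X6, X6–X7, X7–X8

A tree decomposition must satisfy three properties: every vertex lies in some bag; for every edge, both endpoints lie together in some bag; and for every vertex, the bags containing it form a connected subtree. Here vertex e appears in no bag, so the decomposition is invalid.

No — vertex e appears in no bag.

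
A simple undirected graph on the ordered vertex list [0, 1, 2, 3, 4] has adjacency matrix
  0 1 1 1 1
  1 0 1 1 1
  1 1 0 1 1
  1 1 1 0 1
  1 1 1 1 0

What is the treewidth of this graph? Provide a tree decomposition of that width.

Treewidth 4.
One optimal decomposition is:
Bags: B1 = {0, 1, 2, 3, 4}
Tree: (single bag)

A single bag containing all 5 vertices is trivially a valid decomposition of width 4. Conversely, {0, 1, 2, 3, 4} is a clique of size 5, and the vertices of any clique must share a bag in every tree decomposition; so some bag has ≥ 5 vertices and tw(G) ≥ 4. The upper and lower bounds meet at 4, so that is the treewidth.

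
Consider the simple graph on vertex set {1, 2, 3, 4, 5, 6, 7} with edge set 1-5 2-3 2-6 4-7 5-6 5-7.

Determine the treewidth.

1

A width-1 tree decomposition is:
Bags: B1 = {2, 3}  B2 = {2, 6}  B3 = {5, 6}  B4 = {5, 7}  B5 = {4, 7}  B6 = {1, 5}
Tree: B1–B2, B2–B3, B3–B4, B4–B5, B4–B6
Every bag has size at most 2, so the width is 2 − 1 = 1 and tw(G) ≤ 1. Any graph with an edge has treewidth ≥ 1, and G has the edge 2–3. The upper and lower bounds meet at 1, so that is the treewidth.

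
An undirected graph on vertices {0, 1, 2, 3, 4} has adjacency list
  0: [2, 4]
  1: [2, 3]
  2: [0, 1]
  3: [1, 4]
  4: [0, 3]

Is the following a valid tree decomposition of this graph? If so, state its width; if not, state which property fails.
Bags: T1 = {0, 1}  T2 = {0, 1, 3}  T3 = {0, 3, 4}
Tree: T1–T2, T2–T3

No — vertex 2 appears in no bag.

A tree decomposition must satisfy three properties: every vertex lies in some bag; for every edge, both endpoints lie together in some bag; and for every vertex, the bags containing it form a connected subtree. Here vertex 2 appears in no bag, so the decomposition is invalid.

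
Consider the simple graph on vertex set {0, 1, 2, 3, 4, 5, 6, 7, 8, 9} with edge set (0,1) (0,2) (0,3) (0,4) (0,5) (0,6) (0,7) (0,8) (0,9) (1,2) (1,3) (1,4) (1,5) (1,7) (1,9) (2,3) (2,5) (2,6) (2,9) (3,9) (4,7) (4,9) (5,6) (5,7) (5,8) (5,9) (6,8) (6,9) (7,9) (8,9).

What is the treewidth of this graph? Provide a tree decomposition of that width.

Each bag holds 5 vertices, so the decomposition has width 4, which upper-bounds the treewidth. For the lower bound, the 5 vertices {0, 5, 6, 8, 9} are pairwise adjacent, and any tree decomposition puts a clique entirely inside one bag — forcing width ≥ 4. Hence tw(G) = 4 exactly.

Treewidth 4.
One optimal decomposition is:
Bags: B1 = {0, 1, 2, 5, 9}  B2 = {0, 1, 2, 3, 9}  B3 = {0, 2, 5, 6, 9}  B4 = {0, 5, 6, 8, 9}  B5 = {0, 1, 5, 7, 9}  B6 = {0, 1, 4, 7, 9}
Tree: B1–B2, B1–B3, B3–B4, B1–B5, B5–B6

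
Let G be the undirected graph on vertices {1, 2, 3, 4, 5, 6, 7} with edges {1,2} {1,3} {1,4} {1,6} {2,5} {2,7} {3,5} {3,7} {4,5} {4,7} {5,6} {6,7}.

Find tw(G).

3

A width-3 tree decomposition is:
Bags: B1 = {1, 3, 5, 7}  B2 = {1, 2, 5, 7}  B3 = {1, 5, 6, 7}  B4 = {1, 4, 5, 7}
Tree: B1–B2, B2–B3, B3–B4
The largest bag has 4 vertices, giving width 3; this decomposition certifies tw(G) ≤ 3. For the lower bound: the 4 vertex sets {1,3}, {2,5}, {7}, {6} are disjoint, each induces a connected subgraph, and every pair is joined by at least one edge of G. Contracting each set to a single vertex therefore yields K_{4} as a minor, and since treewidth is minor-monotone, tw(G) ≥ tw(K_{4}) = 3. Hence tw(G) = 3 exactly.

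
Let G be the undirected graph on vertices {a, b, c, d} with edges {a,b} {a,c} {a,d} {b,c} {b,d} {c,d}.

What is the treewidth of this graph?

A width-3 tree decomposition is:
Bags: B1 = {a, b, c, d}
Tree: (single bag)
A single bag containing all 4 vertices is trivially a valid decomposition of width 3. Conversely, {a, b, c, d} is a clique of size 4, and the vertices of any clique must share a bag in every tree decomposition; so some bag has ≥ 4 vertices and tw(G) ≥ 3. Hence tw(G) = 3 exactly.

3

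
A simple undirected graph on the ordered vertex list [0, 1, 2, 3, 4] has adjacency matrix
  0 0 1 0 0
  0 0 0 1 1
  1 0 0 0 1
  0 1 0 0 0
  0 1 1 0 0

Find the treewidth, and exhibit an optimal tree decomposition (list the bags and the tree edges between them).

Each bag holds 2 vertices, so the decomposition has width 1, which upper-bounds the treewidth. G has an edge, so its treewidth is at least 1. Hence tw(G) = 1 exactly.

Treewidth 1.
One optimal decomposition is:
Bags: B1 = {0, 2}  B2 = {2, 4}  B3 = {1, 4}  B4 = {1, 3}
Tree: B1–B2, B2–B3, B3–B4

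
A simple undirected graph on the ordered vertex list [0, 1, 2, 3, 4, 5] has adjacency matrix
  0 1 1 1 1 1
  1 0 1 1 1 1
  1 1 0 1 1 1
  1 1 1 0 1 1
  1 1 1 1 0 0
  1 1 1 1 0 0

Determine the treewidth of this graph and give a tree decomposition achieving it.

Every bag has size at most 5, so the width is 5 − 1 = 4 and tw(G) ≤ 4. Conversely, {0, 1, 2, 3, 4} is a clique of size 5, and the vertices of any clique must share a bag in every tree decomposition; so some bag has ≥ 5 vertices and tw(G) ≥ 4. The upper and lower bounds meet at 4, so that is the treewidth.

Treewidth 4.
One such decomposition:
Bags: B1 = {0, 1, 2, 3, 4}  B2 = {0, 1, 2, 3, 5}
Tree: B1–B2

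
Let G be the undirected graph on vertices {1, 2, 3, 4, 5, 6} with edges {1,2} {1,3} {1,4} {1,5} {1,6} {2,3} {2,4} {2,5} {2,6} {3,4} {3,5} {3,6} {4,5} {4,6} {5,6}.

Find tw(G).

A width-5 tree decomposition is:
Bags: B1 = {1, 2, 3, 4, 5, 6}
Tree: (single bag)
With just one bag of size 6, the width is 6 − 1 = 5, so tw(G) ≤ 5. For the lower bound, the 6 vertices {1, 2, 3, 4, 5, 6} are pairwise adjacent, and any tree decomposition puts a clique entirely inside one bag — forcing width ≥ 5. Therefore the treewidth is 5.

5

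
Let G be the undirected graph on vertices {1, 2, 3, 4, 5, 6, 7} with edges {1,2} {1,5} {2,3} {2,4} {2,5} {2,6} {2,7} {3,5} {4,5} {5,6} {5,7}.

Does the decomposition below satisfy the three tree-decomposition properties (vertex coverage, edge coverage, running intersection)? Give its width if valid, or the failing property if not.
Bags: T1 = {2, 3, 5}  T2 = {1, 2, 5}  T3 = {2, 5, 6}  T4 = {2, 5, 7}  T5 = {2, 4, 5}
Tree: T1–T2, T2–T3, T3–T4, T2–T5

Checking the three conditions: (i) the bags cover all of {1, 2, 3, 4, 5, 6, 7}; (ii) for each edge, some bag contains both endpoints; (iii) the bags containing any fixed vertex form a subtree. All hold, so the decomposition is valid with width 3 − 1 = 2.

Yes; width 2.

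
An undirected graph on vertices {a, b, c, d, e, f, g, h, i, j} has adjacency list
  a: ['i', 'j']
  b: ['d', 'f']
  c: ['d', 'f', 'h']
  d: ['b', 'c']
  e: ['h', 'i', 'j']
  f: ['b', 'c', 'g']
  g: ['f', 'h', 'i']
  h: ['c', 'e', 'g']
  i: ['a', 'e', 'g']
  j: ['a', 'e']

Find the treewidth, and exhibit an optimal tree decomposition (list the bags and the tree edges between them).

The largest bag has 3 vertices, giving width 2; this decomposition certifies tw(G) ≤ 2. The edges b–d–c–f–b form a cycle, so G is not a tree and its treewidth is at least 2. Hence tw(G) = 2 exactly.

Treewidth 2.
Bags: B1 = {b, d, f}  B2 = {c, d, f}  B3 = {c, f, g}  B4 = {c, g, h}  B5 = {g, h, i}  B6 = {e, h, i}  B7 = {a, e, i}  B8 = {a, e, j}
Tree: B1–B2, B2–B3, B3–B4, B4–B5, B5–B6, B6–B7, B7–B8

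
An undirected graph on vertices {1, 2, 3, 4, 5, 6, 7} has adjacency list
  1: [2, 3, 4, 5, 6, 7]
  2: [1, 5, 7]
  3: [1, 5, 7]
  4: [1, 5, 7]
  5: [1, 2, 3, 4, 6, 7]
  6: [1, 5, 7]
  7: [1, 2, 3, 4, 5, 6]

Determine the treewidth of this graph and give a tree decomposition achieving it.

Treewidth 3.
One such decomposition:
Bags: B1 = {1, 3, 5, 7}  B2 = {1, 4, 5, 7}  B3 = {1, 2, 5, 7}  B4 = {1, 5, 6, 7}
Tree: B1–B2, B2–B3, B1–B4

Every bag has size at most 4, so the width is 4 − 1 = 3 and tw(G) ≤ 3. On the other hand G contains the 4-clique {1, 2, 5, 7}. A clique must lie in a single bag of any decomposition, so no decomposition can have width below 3. Therefore the treewidth is 3.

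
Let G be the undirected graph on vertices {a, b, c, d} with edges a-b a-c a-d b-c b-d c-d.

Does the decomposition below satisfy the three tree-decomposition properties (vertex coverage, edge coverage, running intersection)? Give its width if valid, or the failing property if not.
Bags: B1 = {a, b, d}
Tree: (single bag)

A tree decomposition must satisfy three properties: every vertex lies in some bag; for every edge, both endpoints lie together in some bag; and for every vertex, the bags containing it form a connected subtree. Here vertex c appears in no bag, so the decomposition is invalid.

No — vertex c appears in no bag.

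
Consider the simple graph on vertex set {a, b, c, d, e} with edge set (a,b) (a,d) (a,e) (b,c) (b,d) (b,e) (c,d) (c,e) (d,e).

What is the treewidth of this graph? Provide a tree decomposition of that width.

Treewidth 3.
One such decomposition:
Bags: B1 = {b, c, d, e}  B2 = {a, b, d, e}
Tree: B1–B2

Each bag holds 4 vertices, so the decomposition has width 3, which upper-bounds the treewidth. On the other hand G contains the 4-clique {b, c, d, e}. A clique must lie in a single bag of any decomposition, so no decomposition can have width below 3. Hence tw(G) = 3 exactly.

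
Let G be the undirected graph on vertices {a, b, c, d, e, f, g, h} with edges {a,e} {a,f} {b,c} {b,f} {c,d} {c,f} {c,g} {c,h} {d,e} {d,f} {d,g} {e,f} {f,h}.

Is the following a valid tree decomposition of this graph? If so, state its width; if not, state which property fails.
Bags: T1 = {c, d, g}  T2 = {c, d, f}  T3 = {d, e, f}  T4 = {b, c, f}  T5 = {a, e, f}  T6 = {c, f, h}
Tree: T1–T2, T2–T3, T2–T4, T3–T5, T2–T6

Every vertex of G appears in some bag (union = {a, b, c, d, e, f, g, h}); every edge is covered by a bag; and for each vertex v the set of bags containing v is connected in the bag tree. The decomposition is therefore valid. The largest bag has 3 vertices, so the width is 2.

Yes; width 2.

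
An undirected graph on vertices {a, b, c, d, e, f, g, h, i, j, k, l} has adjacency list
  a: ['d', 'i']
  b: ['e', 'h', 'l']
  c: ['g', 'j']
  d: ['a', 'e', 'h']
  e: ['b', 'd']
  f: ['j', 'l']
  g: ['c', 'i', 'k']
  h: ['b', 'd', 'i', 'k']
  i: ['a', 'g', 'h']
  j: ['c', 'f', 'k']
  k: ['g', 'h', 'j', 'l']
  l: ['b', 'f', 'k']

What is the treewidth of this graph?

A width-3 tree decomposition is:
Bags: B1 = {c, f, g, j}  B2 = {f, g, j, k}  B3 = {f, g, k, l}  B4 = {g, i, k, l}  B5 = {h, i, k, l}  B6 = {b, h, i, l}  B7 = {a, b, h, i}  B8 = {a, b, d, h}  B9 = {a, b, d, e}
Tree: B1–B2, B2–B3, B3–B4, B4–B5, B5–B6, B6–B7, B7–B8, B8–B9
The largest bag has 4 vertices, giving width 3; this decomposition certifies tw(G) ≤ 3. For the lower bound: the 4 vertex sets {c,f,j}, {g}, {k}, {b,h,i,l} are disjoint, each induces a connected subgraph, and every pair is joined by at least one edge of G. Contracting each set to a single vertex therefore yields K_{4} as a minor, and since treewidth is minor-monotone, tw(G) ≥ tw(K_{4}) = 3. Combining the bounds, tw(G) = 3.

3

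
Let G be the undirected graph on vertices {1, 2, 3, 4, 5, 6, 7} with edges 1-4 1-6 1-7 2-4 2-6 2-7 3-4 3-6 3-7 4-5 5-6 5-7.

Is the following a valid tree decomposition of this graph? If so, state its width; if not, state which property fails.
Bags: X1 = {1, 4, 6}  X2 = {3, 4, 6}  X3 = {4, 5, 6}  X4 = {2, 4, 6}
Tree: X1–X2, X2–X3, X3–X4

A tree decomposition must satisfy three properties: every vertex lies in some bag; for every edge, both endpoints lie together in some bag; and for every vertex, the bags containing it form a connected subtree. Here vertex 7 appears in no bag, so the decomposition is invalid.

No — vertex 7 appears in no bag.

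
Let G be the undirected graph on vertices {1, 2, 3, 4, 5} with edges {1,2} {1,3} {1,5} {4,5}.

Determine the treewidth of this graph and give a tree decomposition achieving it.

Treewidth 1.
One optimal decomposition is:
Bags: B1 = {1, 3}  B2 = {1, 5}  B3 = {4, 5}  B4 = {1, 2}
Tree: B1–B2, B2–B3, B1–B4

The largest bag has 2 vertices, giving width 1; this decomposition certifies tw(G) ≤ 1. Since G has at least one edge (e.g. 3–1), it is not an edgeless graph, so tw(G) ≥ 1. Combining the bounds, tw(G) = 1.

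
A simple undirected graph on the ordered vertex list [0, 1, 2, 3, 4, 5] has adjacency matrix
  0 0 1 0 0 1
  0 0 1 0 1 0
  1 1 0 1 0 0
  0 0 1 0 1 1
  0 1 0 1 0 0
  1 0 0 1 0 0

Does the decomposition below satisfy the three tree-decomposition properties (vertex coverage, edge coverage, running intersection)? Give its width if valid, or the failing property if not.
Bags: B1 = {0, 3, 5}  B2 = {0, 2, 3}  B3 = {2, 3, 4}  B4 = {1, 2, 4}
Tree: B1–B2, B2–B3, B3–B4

Yes; width 2.

Every vertex of G appears in some bag (union = {0, 1, 2, 3, 4, 5}); every edge is covered by a bag; and for each vertex v the set of bags containing v is connected in the bag tree. The decomposition is therefore valid. The largest bag has 3 vertices, so the width is 2.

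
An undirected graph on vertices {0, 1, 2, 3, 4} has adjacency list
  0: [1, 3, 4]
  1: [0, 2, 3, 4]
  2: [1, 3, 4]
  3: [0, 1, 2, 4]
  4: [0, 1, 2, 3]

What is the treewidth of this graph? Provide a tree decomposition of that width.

The largest bag has 4 vertices, giving width 3; this decomposition certifies tw(G) ≤ 3. On the other hand G contains the 4-clique {0, 1, 3, 4}. A clique must lie in a single bag of any decomposition, so no decomposition can have width below 3. Hence tw(G) = 3 exactly.

Treewidth 3.
Bags: B1 = {0, 1, 3, 4}  B2 = {1, 2, 3, 4}
Tree: B1–B2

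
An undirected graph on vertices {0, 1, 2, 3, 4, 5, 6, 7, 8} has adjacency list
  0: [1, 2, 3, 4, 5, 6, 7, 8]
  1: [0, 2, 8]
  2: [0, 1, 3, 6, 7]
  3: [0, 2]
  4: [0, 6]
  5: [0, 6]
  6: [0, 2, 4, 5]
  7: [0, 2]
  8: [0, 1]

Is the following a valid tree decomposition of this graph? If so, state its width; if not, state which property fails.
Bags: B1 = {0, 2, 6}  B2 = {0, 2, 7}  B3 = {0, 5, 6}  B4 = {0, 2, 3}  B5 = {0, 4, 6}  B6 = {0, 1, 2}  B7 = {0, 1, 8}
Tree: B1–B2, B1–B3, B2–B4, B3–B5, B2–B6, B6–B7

Checking the three conditions: (i) the bags cover all of {0, 1, 2, 3, 4, 5, 6, 7, 8}; (ii) for each edge, some bag contains both endpoints; (iii) the bags containing any fixed vertex form a subtree. All hold, so the decomposition is valid with width 3 − 1 = 2.

Yes; width 2.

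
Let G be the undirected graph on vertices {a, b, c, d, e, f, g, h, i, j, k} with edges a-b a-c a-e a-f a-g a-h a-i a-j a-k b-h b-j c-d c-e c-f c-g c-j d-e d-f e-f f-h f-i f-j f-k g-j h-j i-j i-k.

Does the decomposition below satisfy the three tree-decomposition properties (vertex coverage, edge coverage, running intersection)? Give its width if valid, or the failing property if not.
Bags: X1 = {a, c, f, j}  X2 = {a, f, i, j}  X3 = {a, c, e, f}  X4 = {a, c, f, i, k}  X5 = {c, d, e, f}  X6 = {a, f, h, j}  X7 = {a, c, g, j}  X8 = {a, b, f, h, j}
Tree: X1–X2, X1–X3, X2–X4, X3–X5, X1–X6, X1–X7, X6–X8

No — bags containing vertex c are not connected in the tree.

A tree decomposition must satisfy three properties: every vertex lies in some bag; for every edge, both endpoints lie together in some bag; and for every vertex, the bags containing it form a connected subtree. Here bags containing vertex c are not connected in the tree, so the decomposition is invalid.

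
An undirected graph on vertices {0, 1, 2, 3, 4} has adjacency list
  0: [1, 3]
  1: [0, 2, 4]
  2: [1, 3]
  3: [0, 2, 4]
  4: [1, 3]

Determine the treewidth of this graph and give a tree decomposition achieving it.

Every bag has size at most 3, so the width is 3 − 1 = 2 and tw(G) ≤ 2. Since 2–1–4–3–2 is a cycle in G, G is not acyclic. Forests are exactly the graphs of treewidth ≤ 1, so tw(G) ≥ 2. Therefore the treewidth is 2.

Treewidth 2.
One such decomposition:
Bags: B1 = {1, 2, 3}  B2 = {1, 3, 4}  B3 = {0, 1, 3}
Tree: B1–B2, B2–B3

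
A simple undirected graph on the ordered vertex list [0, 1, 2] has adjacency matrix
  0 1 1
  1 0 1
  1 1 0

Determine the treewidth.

2

A width-2 tree decomposition is:
Bags: B1 = {0, 1, 2}
Tree: (single bag)
A single bag containing all 3 vertices is trivially a valid decomposition of width 2. On the other hand G contains the 3-clique {0, 1, 2}. A clique must lie in a single bag of any decomposition, so no decomposition can have width below 2. Therefore the treewidth is 2.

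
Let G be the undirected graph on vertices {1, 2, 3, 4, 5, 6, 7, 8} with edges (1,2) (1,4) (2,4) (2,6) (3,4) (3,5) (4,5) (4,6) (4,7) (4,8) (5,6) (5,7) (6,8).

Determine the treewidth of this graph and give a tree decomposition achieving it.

Treewidth 2.
One such decomposition:
Bags: B1 = {4, 5, 6}  B2 = {2, 4, 6}  B3 = {4, 6, 8}  B4 = {3, 4, 5}  B5 = {1, 2, 4}  B6 = {4, 5, 7}
Tree: B1–B2, B2–B3, B1–B4, B2–B5, B4–B6

The largest bag has 3 vertices, giving width 2; this decomposition certifies tw(G) ≤ 2. Conversely, {4, 6, 8} is a clique of size 3, and the vertices of any clique must share a bag in every tree decomposition; so some bag has ≥ 3 vertices and tw(G) ≥ 2. Therefore the treewidth is 2.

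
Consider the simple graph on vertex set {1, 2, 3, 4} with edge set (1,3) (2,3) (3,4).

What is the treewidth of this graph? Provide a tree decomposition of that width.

Each bag holds 2 vertices, so the decomposition has width 1, which upper-bounds the treewidth. G has an edge, so its treewidth is at least 1. The upper and lower bounds meet at 1, so that is the treewidth.

Treewidth 1.
Bags: B1 = {2, 3}  B2 = {1, 3}  B3 = {3, 4}
Tree: B1–B2, B1–B3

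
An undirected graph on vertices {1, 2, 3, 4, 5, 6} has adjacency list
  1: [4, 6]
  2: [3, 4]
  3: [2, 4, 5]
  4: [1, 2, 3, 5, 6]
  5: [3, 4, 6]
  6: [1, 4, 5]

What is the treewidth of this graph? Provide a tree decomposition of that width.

Each bag holds 3 vertices, so the decomposition has width 2, which upper-bounds the treewidth. Conversely, {1, 4, 6} is a clique of size 3, and the vertices of any clique must share a bag in every tree decomposition; so some bag has ≥ 3 vertices and tw(G) ≥ 2. Hence tw(G) = 2 exactly.

Treewidth 2.
One such decomposition:
Bags: B1 = {4, 5, 6}  B2 = {3, 4, 5}  B3 = {2, 3, 4}  B4 = {1, 4, 6}
Tree: B1–B2, B2–B3, B1–B4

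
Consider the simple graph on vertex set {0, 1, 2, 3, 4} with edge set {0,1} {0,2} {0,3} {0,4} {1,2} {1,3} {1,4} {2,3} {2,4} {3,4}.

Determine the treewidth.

A width-4 tree decomposition is:
Bags: B1 = {0, 1, 2, 3, 4}
Tree: (single bag)
With just one bag of size 5, the width is 5 − 1 = 4, so tw(G) ≤ 4. Conversely, {0, 1, 2, 3, 4} is a clique of size 5, and the vertices of any clique must share a bag in every tree decomposition; so some bag has ≥ 5 vertices and tw(G) ≥ 4. Therefore the treewidth is 4.

4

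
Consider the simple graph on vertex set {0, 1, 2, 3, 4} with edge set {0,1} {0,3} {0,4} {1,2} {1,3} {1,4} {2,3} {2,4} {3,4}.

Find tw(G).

A width-3 tree decomposition is:
Bags: B1 = {1, 2, 3, 4}  B2 = {0, 1, 3, 4}
Tree: B1–B2
The largest bag has 4 vertices, giving width 3; this decomposition certifies tw(G) ≤ 3. For the lower bound, the 4 vertices {0, 1, 3, 4} are pairwise adjacent, and any tree decomposition puts a clique entirely inside one bag — forcing width ≥ 3. Hence tw(G) = 3 exactly.

3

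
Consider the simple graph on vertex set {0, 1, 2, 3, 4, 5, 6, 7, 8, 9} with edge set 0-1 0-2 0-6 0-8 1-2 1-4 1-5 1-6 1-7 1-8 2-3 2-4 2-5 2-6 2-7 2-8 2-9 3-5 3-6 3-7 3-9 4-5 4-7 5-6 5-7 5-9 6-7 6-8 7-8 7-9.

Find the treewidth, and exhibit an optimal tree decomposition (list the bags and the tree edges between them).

Treewidth 4.
One such decomposition:
Bags: B1 = {1, 2, 5, 6, 7}  B2 = {2, 3, 5, 6, 7}  B3 = {1, 2, 6, 7, 8}  B4 = {1, 2, 4, 5, 7}  B5 = {2, 3, 5, 7, 9}  B6 = {0, 1, 2, 6, 8}
Tree: B1–B2, B1–B3, B1–B4, B2–B5, B3–B6

The largest bag has 5 vertices, giving width 4; this decomposition certifies tw(G) ≤ 4. On the other hand G contains the 5-clique {0, 1, 2, 6, 8}. A clique must lie in a single bag of any decomposition, so no decomposition can have width below 4. Therefore the treewidth is 4.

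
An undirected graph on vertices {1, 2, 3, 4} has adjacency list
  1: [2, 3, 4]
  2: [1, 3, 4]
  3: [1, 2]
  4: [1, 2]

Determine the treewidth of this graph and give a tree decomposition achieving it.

Treewidth 2.
One such decomposition:
Bags: B1 = {1, 2, 3}  B2 = {1, 2, 4}
Tree: B1–B2

Each bag holds 3 vertices, so the decomposition has width 2, which upper-bounds the treewidth. On the other hand G contains the 3-clique {1, 2, 3}. A clique must lie in a single bag of any decomposition, so no decomposition can have width below 2. Hence tw(G) = 2 exactly.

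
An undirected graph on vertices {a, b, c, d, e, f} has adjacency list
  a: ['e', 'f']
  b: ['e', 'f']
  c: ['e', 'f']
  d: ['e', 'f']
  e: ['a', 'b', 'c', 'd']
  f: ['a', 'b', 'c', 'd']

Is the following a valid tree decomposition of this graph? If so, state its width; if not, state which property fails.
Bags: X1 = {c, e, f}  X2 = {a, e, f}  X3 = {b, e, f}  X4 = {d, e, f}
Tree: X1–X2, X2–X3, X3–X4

Yes; width 2.

Every vertex of G appears in some bag (union = {a, b, c, d, e, f}); every edge is covered by a bag; and for each vertex v the set of bags containing v is connected in the bag tree. The decomposition is therefore valid. The largest bag has 3 vertices, so the width is 2.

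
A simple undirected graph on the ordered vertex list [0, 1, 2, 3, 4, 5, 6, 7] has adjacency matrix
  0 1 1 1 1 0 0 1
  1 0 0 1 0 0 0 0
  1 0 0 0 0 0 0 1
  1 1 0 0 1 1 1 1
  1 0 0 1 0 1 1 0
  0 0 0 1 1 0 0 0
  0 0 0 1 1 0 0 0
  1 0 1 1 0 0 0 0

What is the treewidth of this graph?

A width-2 tree decomposition is:
Bags: B1 = {3, 4, 5}  B2 = {0, 3, 4}  B3 = {3, 4, 6}  B4 = {0, 1, 3}  B5 = {0, 3, 7}  B6 = {0, 2, 7}
Tree: B1–B2, B2–B3, B2–B4, B4–B5, B5–B6
Each bag holds 3 vertices, so the decomposition has width 2, which upper-bounds the treewidth. On the other hand G contains the 3-clique {0, 2, 7}. A clique must lie in a single bag of any decomposition, so no decomposition can have width below 2. Therefore the treewidth is 2.

2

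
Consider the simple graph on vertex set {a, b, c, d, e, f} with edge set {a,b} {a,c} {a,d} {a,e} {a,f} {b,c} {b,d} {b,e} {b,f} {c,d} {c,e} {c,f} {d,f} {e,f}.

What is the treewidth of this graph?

4

A width-4 tree decomposition is:
Bags: B1 = {a, b, c, d, f}  B2 = {a, b, c, e, f}
Tree: B1–B2
The largest bag has 5 vertices, giving width 4; this decomposition certifies tw(G) ≤ 4. On the other hand G contains the 5-clique {a, b, c, d, f}. A clique must lie in a single bag of any decomposition, so no decomposition can have width below 4. Hence tw(G) = 4 exactly.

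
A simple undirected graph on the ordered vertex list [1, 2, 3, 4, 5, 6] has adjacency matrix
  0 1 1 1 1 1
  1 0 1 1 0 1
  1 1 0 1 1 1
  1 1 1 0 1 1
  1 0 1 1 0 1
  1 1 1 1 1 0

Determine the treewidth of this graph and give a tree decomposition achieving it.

Treewidth 4.
Bags: B1 = {1, 2, 3, 4, 6}  B2 = {1, 3, 4, 5, 6}
Tree: B1–B2

The largest bag has 5 vertices, giving width 4; this decomposition certifies tw(G) ≤ 4. For the lower bound, the 5 vertices {1, 2, 3, 4, 6} are pairwise adjacent, and any tree decomposition puts a clique entirely inside one bag — forcing width ≥ 4. Hence tw(G) = 4 exactly.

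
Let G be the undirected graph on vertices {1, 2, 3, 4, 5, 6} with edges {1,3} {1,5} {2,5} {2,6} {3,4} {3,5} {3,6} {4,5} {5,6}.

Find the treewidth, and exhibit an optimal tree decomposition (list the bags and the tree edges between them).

Each bag holds 3 vertices, so the decomposition has width 2, which upper-bounds the treewidth. Conversely, {2, 5, 6} is a clique of size 3, and the vertices of any clique must share a bag in every tree decomposition; so some bag has ≥ 3 vertices and tw(G) ≥ 2. Hence tw(G) = 2 exactly.

Treewidth 2.
Bags: B1 = {3, 4, 5}  B2 = {1, 3, 5}  B3 = {3, 5, 6}  B4 = {2, 5, 6}
Tree: B1–B2, B2–B3, B3–B4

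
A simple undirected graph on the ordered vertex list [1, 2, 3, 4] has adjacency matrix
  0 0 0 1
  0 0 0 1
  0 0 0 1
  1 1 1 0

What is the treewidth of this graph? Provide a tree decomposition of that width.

Treewidth 1.
Bags: B1 = {2, 4}  B2 = {1, 4}  B3 = {3, 4}
Tree: B1–B2, B2–B3

Every bag has size at most 2, so the width is 2 − 1 = 1 and tw(G) ≤ 1. Any graph with an edge has treewidth ≥ 1, and G has the edge 4–2. Hence tw(G) = 1 exactly.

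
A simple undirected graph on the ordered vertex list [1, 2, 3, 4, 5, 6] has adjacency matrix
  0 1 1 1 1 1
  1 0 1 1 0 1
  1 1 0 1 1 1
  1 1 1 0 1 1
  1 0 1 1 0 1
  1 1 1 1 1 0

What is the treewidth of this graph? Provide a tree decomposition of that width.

Treewidth 4.
Bags: B1 = {1, 2, 3, 4, 6}  B2 = {1, 3, 4, 5, 6}
Tree: B1–B2

Every bag has size at most 5, so the width is 5 − 1 = 4 and tw(G) ≤ 4. Conversely, {1, 2, 3, 4, 6} is a clique of size 5, and the vertices of any clique must share a bag in every tree decomposition; so some bag has ≥ 5 vertices and tw(G) ≥ 4. Hence tw(G) = 4 exactly.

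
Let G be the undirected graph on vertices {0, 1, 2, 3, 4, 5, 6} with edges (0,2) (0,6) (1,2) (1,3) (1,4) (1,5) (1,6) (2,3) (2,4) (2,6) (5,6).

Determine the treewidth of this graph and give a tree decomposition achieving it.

Treewidth 2.
Bags: B1 = {1, 2, 4}  B2 = {1, 2, 6}  B3 = {1, 5, 6}  B4 = {0, 2, 6}  B5 = {1, 2, 3}
Tree: B1–B2, B2–B3, B2–B4, B2–B5

The largest bag has 3 vertices, giving width 2; this decomposition certifies tw(G) ≤ 2. Conversely, {0, 2, 6} is a clique of size 3, and the vertices of any clique must share a bag in every tree decomposition; so some bag has ≥ 3 vertices and tw(G) ≥ 2. Hence tw(G) = 2 exactly.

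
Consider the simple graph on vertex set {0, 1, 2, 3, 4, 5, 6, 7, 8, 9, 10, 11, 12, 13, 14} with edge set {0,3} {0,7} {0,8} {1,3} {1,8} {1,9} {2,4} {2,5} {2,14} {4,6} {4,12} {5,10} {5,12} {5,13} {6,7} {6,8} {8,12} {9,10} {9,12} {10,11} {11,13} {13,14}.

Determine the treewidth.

A width-3 tree decomposition is:
Bags: B1 = {0, 3, 6, 7}  B2 = {0, 3, 6, 8}  B3 = {1, 3, 6, 8}  B4 = {1, 4, 6, 8}  B5 = {1, 4, 8, 12}  B6 = {1, 4, 9, 12}  B7 = {2, 4, 9, 12}  B8 = {2, 5, 9, 12}  B9 = {2, 5, 9, 10}  B10 = {2, 5, 10, 14}  B11 = {5, 10, 13, 14}  B12 = {10, 11, 13, 14}
Tree: B1–B2, B2–B3, B3–B4, B4–B5, B5–B6, B6–B7, B7–B8, B8–B9, B9–B10, B10–B11, B11–B12
The largest bag has 4 vertices, giving width 3; this decomposition certifies tw(G) ≤ 3. For the lower bound: the 4 vertex sets {0,3,7}, {6}, {8}, {1,4,9,12} are disjoint, each induces a connected subgraph, and every pair is joined by at least one edge of G. Contracting each set to a single vertex therefore yields K_{4} as a minor, and since treewidth is minor-monotone, tw(G) ≥ tw(K_{4}) = 3. The upper and lower bounds meet at 3, so that is the treewidth.

3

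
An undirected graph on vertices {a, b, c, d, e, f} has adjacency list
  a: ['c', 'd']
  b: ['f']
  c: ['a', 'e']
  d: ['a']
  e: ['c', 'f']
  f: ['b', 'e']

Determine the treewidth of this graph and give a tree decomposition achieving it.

Treewidth 1.
Bags: B1 = {a, d}  B2 = {a, c}  B3 = {c, e}  B4 = {e, f}  B5 = {b, f}
Tree: B1–B2, B2–B3, B3–B4, B4–B5

Every bag has size at most 2, so the width is 2 − 1 = 1 and tw(G) ≤ 1. Since G has at least one edge (e.g. d–a), it is not an edgeless graph, so tw(G) ≥ 1. The upper and lower bounds meet at 1, so that is the treewidth.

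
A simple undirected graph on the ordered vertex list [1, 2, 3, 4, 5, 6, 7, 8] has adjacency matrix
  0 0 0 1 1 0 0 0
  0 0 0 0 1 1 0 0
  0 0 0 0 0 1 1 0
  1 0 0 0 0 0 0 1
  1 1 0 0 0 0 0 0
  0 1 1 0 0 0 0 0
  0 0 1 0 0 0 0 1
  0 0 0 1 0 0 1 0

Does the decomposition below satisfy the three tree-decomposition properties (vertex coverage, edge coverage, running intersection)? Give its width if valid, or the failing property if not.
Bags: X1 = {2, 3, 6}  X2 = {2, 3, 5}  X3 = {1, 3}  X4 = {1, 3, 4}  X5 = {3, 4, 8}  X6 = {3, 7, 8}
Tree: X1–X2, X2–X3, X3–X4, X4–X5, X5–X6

No — edge (5,1) lies in no bag.

A tree decomposition must satisfy three properties: every vertex lies in some bag; for every edge, both endpoints lie together in some bag; and for every vertex, the bags containing it form a connected subtree. Here edge (5,1) lies in no bag, so the decomposition is invalid.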